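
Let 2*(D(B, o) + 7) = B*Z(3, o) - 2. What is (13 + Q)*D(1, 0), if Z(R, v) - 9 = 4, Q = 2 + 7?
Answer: -33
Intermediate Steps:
Q = 9
Z(R, v) = 13 (Z(R, v) = 9 + 4 = 13)
D(B, o) = -8 + 13*B/2 (D(B, o) = -7 + (B*13 - 2)/2 = -7 + (13*B - 2)/2 = -7 + (-2 + 13*B)/2 = -7 + (-1 + 13*B/2) = -8 + 13*B/2)
(13 + Q)*D(1, 0) = (13 + 9)*(-8 + (13/2)*1) = 22*(-8 + 13/2) = 22*(-3/2) = -33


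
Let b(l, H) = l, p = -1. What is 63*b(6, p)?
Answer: 378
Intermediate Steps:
63*b(6, p) = 63*6 = 378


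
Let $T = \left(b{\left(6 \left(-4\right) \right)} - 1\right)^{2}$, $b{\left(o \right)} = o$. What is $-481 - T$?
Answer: $-1106$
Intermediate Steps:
$T = 625$ ($T = \left(6 \left(-4\right) - 1\right)^{2} = \left(-24 - 1\right)^{2} = \left(-25\right)^{2} = 625$)
$-481 - T = -481 - 625 = -1106$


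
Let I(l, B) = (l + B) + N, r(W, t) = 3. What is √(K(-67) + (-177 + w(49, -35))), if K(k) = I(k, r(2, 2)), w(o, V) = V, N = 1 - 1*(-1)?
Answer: I*√274 ≈ 16.553*I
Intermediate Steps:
N = 2 (N = 1 + 1 = 2)
I(l, B) = 2 + B + l (I(l, B) = (l + B) + 2 = (B + l) + 2 = 2 + B + l)
K(k) = 5 + k (K(k) = 2 + 3 + k = 5 + k)
√(K(-67) + (-177 + w(49, -35))) = √((5 - 67) + (-177 - 35)) = √(-62 - 212) = √(-274) = I*√274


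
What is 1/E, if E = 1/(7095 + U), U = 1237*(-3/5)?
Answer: 31764/5 ≈ 6352.8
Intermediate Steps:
U = -3711/5 (U = 1237*(-3*1/5) = 1237*(-3/5) = -3711/5 ≈ -742.20)
E = 5/31764 (E = 1/(7095 - 3711/5) = 1/(31764/5) = 5/31764 ≈ 0.00015741)
1/E = 1/(5/31764) = 31764/5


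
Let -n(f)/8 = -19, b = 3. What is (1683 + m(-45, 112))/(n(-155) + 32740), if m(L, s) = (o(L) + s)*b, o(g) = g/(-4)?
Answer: 2737/43856 ≈ 0.062409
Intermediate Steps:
o(g) = -g/4 (o(g) = g*(-¼) = -g/4)
m(L, s) = 3*s - 3*L/4 (m(L, s) = (-L/4 + s)*3 = (s - L/4)*3 = 3*s - 3*L/4)
n(f) = 152 (n(f) = -8*(-19) = 152)
(1683 + m(-45, 112))/(n(-155) + 32740) = (1683 + (3*112 - ¾*(-45)))/(152 + 32740) = (1683 + (336 + 135/4))/32892 = (1683 + 1479/4)*(1/32892) = (8211/4)*(1/32892) = 2737/43856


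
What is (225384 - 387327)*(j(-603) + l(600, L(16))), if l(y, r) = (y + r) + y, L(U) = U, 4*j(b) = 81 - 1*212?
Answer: -766476219/4 ≈ -1.9162e+8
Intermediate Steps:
j(b) = -131/4 (j(b) = (81 - 1*212)/4 = (81 - 212)/4 = (¼)*(-131) = -131/4)
l(y, r) = r + 2*y (l(y, r) = (r + y) + y = r + 2*y)
(225384 - 387327)*(j(-603) + l(600, L(16))) = (225384 - 387327)*(-131/4 + (16 + 2*600)) = -161943*(-131/4 + (16 + 1200)) = -161943*(-131/4 + 1216) = -161943*4733/4 = -766476219/4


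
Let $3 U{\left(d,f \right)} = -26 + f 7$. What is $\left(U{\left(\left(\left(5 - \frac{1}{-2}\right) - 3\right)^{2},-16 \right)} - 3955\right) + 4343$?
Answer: $342$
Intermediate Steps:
$U{\left(d,f \right)} = - \frac{26}{3} + \frac{7 f}{3}$ ($U{\left(d,f \right)} = \frac{-26 + f 7}{3} = \frac{-26 + 7 f}{3} = - \frac{26}{3} + \frac{7 f}{3}$)
$\left(U{\left(\left(\left(5 - \frac{1}{-2}\right) - 3\right)^{2},-16 \right)} - 3955\right) + 4343 = \left(\left(- \frac{26}{3} + \frac{7}{3} \left(-16\right)\right) - 3955\right) + 4343 = \left(\left(- \frac{26}{3} - \frac{112}{3}\right) - 3955\right) + 4343 = \left(-46 - 3955\right) + 4343 = -4001 + 4343 = 342$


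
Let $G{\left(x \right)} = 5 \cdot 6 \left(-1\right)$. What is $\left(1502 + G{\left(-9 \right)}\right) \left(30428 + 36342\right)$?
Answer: $98285440$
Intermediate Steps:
$G{\left(x \right)} = -30$ ($G{\left(x \right)} = 30 \left(-1\right) = -30$)
$\left(1502 + G{\left(-9 \right)}\right) \left(30428 + 36342\right) = \left(1502 - 30\right) \left(30428 + 36342\right) = 1472 \cdot 66770 = 98285440$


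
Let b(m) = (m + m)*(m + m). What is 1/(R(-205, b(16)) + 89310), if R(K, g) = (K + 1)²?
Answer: 1/130926 ≈ 7.6379e-6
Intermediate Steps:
b(m) = 4*m² (b(m) = (2*m)*(2*m) = 4*m²)
R(K, g) = (1 + K)²
1/(R(-205, b(16)) + 89310) = 1/((1 - 205)² + 89310) = 1/((-204)² + 89310) = 1/(41616 + 89310) = 1/130926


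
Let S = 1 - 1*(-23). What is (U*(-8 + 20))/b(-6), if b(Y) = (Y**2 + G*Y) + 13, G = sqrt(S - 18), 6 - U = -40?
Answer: 1176/95 + 144*sqrt(6)/95 ≈ 16.092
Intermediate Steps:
U = 46 (U = 6 - 1*(-40) = 6 + 40 = 46)
S = 24 (S = 1 + 23 = 24)
G = sqrt(6) (G = sqrt(24 - 18) = sqrt(6) ≈ 2.4495)
b(Y) = 13 + Y**2 + Y*sqrt(6) (b(Y) = (Y**2 + sqrt(6)*Y) + 13 = (Y**2 + Y*sqrt(6)) + 13 = 13 + Y**2 + Y*sqrt(6))
(U*(-8 + 20))/b(-6) = (46*(-8 + 20))/(13 + (-6)**2 - 6*sqrt(6)) = (46*12)/(13 + 36 - 6*sqrt(6)) = 552/(49 - 6*sqrt(6))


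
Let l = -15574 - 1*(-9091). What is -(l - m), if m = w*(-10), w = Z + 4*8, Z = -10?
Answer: 6263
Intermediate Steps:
w = 22 (w = -10 + 4*8 = -10 + 32 = 22)
l = -6483 (l = -15574 + 9091 = -6483)
m = -220 (m = 22*(-10) = -220)
-(l - m) = -(-6483 - 1*(-220)) = -(-6483 + 220) = -1*(-6263) = 6263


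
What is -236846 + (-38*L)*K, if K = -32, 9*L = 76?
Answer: -2039198/9 ≈ -2.2658e+5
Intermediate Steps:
L = 76/9 (L = (⅑)*76 = 76/9 ≈ 8.4444)
-236846 + (-38*L)*K = -236846 - 38*76/9*(-32) = -236846 - 2888/9*(-32) = -236846 + 92416/9 = -2039198/9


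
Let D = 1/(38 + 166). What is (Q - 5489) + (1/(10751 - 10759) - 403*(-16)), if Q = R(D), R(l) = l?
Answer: 391223/408 ≈ 958.88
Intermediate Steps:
D = 1/204 ≈ 0.0049020
Q = 1/204 ≈ 0.0049020
(Q - 5489) + (1/(10751 - 10759) - 403*(-16)) = (1/204 - 5489) + (1/(10751 - 10759) - 403*(-16)) = -1119755/204 + (1/(-8) - 1*(-6448)) = -1119755/204 + (-⅛ + 6448) = -1119755/204 + 51583/8 = 391223/408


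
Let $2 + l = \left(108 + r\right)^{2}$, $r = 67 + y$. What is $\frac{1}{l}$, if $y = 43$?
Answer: $\frac{1}{47522} \approx 2.1043 \cdot 10^{-5}$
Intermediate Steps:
$r = 110$ ($r = 67 + 43 = 110$)
$l = 47522$ ($l = -2 + \left(108 + 110\right)^{2} = -2 + 218^{2} = -2 + 47524 = 47522$)
$\frac{1}{l} = \frac{1}{47522}$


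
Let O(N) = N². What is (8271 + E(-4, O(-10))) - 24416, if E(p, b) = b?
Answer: -16045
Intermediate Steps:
(8271 + E(-4, O(-10))) - 24416 = (8271 + (-10)²) - 24416 = (8271 + 100) - 24416 = 8371 - 24416 = -16045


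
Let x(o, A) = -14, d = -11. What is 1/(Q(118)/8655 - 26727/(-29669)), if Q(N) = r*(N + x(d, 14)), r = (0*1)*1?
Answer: 29669/26727 ≈ 1.1101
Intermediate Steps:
r = 0 (r = 0*1 = 0)
Q(N) = 0 (Q(N) = 0*(N - 14) = 0*(-14 + N) = 0)
1/(Q(118)/8655 - 26727/(-29669)) = 1/(0/8655 - 26727/(-29669)) = 1/(0*(1/8655) - 26727*(-1/29669)) = 1/(0 + 26727/29669) = 1/(26727/29669) = 29669/26727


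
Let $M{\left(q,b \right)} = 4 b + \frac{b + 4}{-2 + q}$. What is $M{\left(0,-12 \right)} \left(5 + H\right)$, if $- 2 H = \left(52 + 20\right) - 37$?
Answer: $550$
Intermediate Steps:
$M{\left(q,b \right)} = 4 b + \frac{4 + b}{-2 + q}$
$H = - \frac{35}{2}$ ($H = - \frac{\left(52 + 20\right) - 37}{2} = - \frac{72 - 37}{2} = \left(- \frac{1}{2}\right) 35 = - \frac{35}{2} \approx -17.5$)
$M{\left(0,-12 \right)} \left(5 + H\right) = \frac{4 - -84 + 4 \left(-12\right) 0}{-2 + 0} \left(5 - \frac{35}{2}\right) = \frac{4 + 84 + 0}{-2} \left(- \frac{25}{2}\right) = \left(- \frac{1}{2}\right) 88 \left(- \frac{25}{2}\right) = \left(-44\right) \left(- \frac{25}{2}\right) = 550$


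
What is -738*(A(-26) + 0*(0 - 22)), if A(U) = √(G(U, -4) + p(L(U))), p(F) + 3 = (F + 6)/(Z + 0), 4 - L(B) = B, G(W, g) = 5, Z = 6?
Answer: -1476*√2 ≈ -2087.4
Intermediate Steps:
L(B) = 4 - B
p(F) = -2 + F/6 (p(F) = -3 + (F + 6)/(6 + 0) = -3 + (6 + F)/6 = -3 + (6 + F)*(⅙) = -3 + (1 + F/6) = -2 + F/6)
A(U) = √(11/3 - U/6) (A(U) = √(5 + (-2 + (4 - U)/6)) = √(5 + (-2 + (⅔ - U/6))) = √(5 + (-4/3 - U/6)) = √(11/3 - U/6))
-738*(A(-26) + 0*(0 - 22)) = -738*(√(132 - 6*(-26))/6 + 0*(0 - 22)) = -738*(√(132 + 156)/6 + 0*(-22)) = -738*(√288/6 + 0) = -738*((12*√2)/6 + 0) = -738*(2*√2 + 0) = -1476*√2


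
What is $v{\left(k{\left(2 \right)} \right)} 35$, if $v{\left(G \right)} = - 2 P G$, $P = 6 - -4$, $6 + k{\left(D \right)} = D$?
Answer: $2800$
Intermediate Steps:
$k{\left(D \right)} = -6 + D$
$P = 10$ ($P = 6 + 4 = 10$)
$v{\left(G \right)} = - 20 G$ ($v{\left(G \right)} = \left(-2\right) 10 G = - 20 G$)
$v{\left(k{\left(2 \right)} \right)} 35 = - 20 \left(-6 + 2\right) 35 = \left(-20\right) \left(-4\right) 35 = 80 \cdot 35 = 2800$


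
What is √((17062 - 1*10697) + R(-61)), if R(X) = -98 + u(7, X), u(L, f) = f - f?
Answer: √6267 ≈ 79.164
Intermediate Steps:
u(L, f) = 0
R(X) = -98 (R(X) = -98 + 0 = -98)
√((17062 - 1*10697) + R(-61)) = √((17062 - 1*10697) - 98) = √((17062 - 10697) - 98) = √(6365 - 98) = √6267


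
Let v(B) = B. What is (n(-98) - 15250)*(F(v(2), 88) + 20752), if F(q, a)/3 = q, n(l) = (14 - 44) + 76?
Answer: -315604632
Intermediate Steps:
n(l) = 46 (n(l) = -30 + 76 = 46)
F(q, a) = 3*q
(n(-98) - 15250)*(F(v(2), 88) + 20752) = (46 - 15250)*(3*2 + 20752) = -15204*(6 + 20752) = -15204*20758 = -315604632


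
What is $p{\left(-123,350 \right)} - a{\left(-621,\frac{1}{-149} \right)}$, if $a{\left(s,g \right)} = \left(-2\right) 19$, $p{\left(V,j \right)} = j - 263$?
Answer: $125$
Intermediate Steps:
$p{\left(V,j \right)} = -263 + j$
$a{\left(s,g \right)} = -38$
$p{\left(-123,350 \right)} - a{\left(-621,\frac{1}{-149} \right)} = \left(-263 + 350\right) - -38 = 87 + 38 = 125$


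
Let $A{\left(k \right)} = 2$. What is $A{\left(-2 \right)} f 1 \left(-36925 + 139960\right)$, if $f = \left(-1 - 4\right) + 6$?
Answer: $206070$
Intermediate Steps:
$f = 1$ ($f = -5 + 6 = 1$)
$A{\left(-2 \right)} f 1 \left(-36925 + 139960\right) = 2 \cdot 1 \cdot 1 \left(-36925 + 139960\right) = 2 \cdot 1 \cdot 103035 = 2 \cdot 103035 = 206070$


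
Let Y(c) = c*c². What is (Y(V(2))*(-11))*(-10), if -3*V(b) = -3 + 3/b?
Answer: 55/4 ≈ 13.750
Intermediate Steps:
V(b) = 1 - 1/b (V(b) = -(-3 + 3/b)/3 = 1 - 1/b)
Y(c) = c³
(Y(V(2))*(-11))*(-10) = (((-1 + 2)/2)³*(-11))*(-10) = (((½)*1)³*(-11))*(-10) = ((½)³*(-11))*(-10) = ((⅛)*(-11))*(-10) = -11/8*(-10) = 55/4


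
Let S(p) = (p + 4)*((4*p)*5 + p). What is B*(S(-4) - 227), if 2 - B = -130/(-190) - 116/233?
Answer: -1822583/4427 ≈ -411.70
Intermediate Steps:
S(p) = 21*p*(4 + p) (S(p) = (4 + p)*(20*p + p) = (4 + p)*(21*p) = 21*p*(4 + p))
B = 8029/4427 (B = 2 - (-130/(-190) - 116/233) = 2 - (-130*(-1/190) - 116*1/233) = 2 - (13/19 - 116/233) = 2 - 1*825/4427 = 2 - 825/4427 = 8029/4427 ≈ 1.8136)
B*(S(-4) - 227) = 8029*(21*(-4)*(4 - 4) - 227)/4427 = 8029*(21*(-4)*0 - 227)/4427 = 8029*(0 - 227)/4427 = (8029/4427)*(-227) = -1822583/4427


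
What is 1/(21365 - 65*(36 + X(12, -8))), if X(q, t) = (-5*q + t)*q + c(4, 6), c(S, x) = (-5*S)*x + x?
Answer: 1/79475 ≈ 1.2583e-5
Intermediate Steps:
c(S, x) = x - 5*S*x (c(S, x) = -5*S*x + x = x - 5*S*x)
X(q, t) = -114 + q*(t - 5*q) (X(q, t) = (-5*q + t)*q + 6*(1 - 5*4) = (t - 5*q)*q + 6*(1 - 20) = q*(t - 5*q) + 6*(-19) = q*(t - 5*q) - 114 = -114 + q*(t - 5*q))
1/(21365 - 65*(36 + X(12, -8))) = 1/(21365 - 65*(36 + (-114 - 5*12² + 12*(-8)))) = 1/(21365 - 65*(36 + (-114 - 5*144 - 96))) = 1/(21365 - 65*(36 + (-114 - 720 - 96))) = 1/(21365 - 65*(36 - 930)) = 1/(21365 - 65*(-894)) = 1/(21365 + 58110) = 1/79475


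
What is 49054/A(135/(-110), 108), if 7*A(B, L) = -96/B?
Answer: 1545201/352 ≈ 4389.8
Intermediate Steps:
A(B, L) = -96/(7*B) (A(B, L) = (-96/B)/7 = -96/(7*B))
49054/A(135/(-110), 108) = 49054/((-96/(7*(135/(-110))))) = 49054/((-96/(7*(135*(-1/110))))) = 49054/((-96/(7*(-27/22)))) = 49054/((-96/7*(-22/27))) = 49054/(704/63) = 49054*(63/704) = 1545201/352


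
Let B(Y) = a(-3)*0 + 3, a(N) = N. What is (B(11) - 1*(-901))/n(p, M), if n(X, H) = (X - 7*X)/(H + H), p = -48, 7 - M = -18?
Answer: 2825/18 ≈ 156.94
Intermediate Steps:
M = 25 (M = 7 - 1*(-18) = 7 + 18 = 25)
B(Y) = 3 (B(Y) = -3*0 + 3 = 0 + 3 = 3)
n(X, H) = -3*X/H (n(X, H) = (-6*X)/((2*H)) = (-6*X)*(1/(2*H)) = -3*X/H)
(B(11) - 1*(-901))/n(p, M) = (3 - 1*(-901))/((-3*(-48)/25)) = (3 + 901)/((-3*(-48)*1/25)) = 904/(144/25) = 904*(25/144) = 2825/18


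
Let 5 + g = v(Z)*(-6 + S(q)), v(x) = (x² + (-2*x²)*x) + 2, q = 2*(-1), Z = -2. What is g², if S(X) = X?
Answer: 32761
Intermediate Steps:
q = -2
v(x) = 2 + x² - 2*x³ (v(x) = (x² - 2*x³) + 2 = 2 + x² - 2*x³)
g = -181 (g = -5 + (2 + (-2)² - 2*(-2)³)*(-6 - 2) = -5 + (2 + 4 - 2*(-8))*(-8) = -5 + (2 + 4 + 16)*(-8) = -5 + 22*(-8) = -5 - 176 = -181)
g² = (-181)² = 32761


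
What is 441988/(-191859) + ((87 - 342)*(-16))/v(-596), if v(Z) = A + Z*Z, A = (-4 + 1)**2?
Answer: -31244480516/13630622655 ≈ -2.2922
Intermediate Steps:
A = 9 (A = (-3)**2 = 9)
v(Z) = 9 + Z**2 (v(Z) = 9 + Z*Z = 9 + Z**2)
441988/(-191859) + ((87 - 342)*(-16))/v(-596) = 441988/(-191859) + ((87 - 342)*(-16))/(9 + (-596)**2) = 441988*(-1/191859) + (-255*(-16))/(9 + 355216) = -441988/191859 + 4080/355225 = -441988/191859 + 4080*(1/355225) = -441988/191859 + 816/71045 = -31244480516/13630622655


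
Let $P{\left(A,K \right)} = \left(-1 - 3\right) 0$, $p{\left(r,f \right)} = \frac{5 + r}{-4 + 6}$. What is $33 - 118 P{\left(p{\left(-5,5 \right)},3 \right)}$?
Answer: $33$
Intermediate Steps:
$p{\left(r,f \right)} = \frac{5}{2} + \frac{r}{2}$ ($p{\left(r,f \right)} = \frac{5 + r}{2} = \left(5 + r\right) \frac{1}{2} = \frac{5}{2} + \frac{r}{2}$)
$P{\left(A,K \right)} = 0$ ($P{\left(A,K \right)} = \left(-1 - 3\right) 0 = \left(-4\right) 0 = 0$)
$33 - 118 P{\left(p{\left(-5,5 \right)},3 \right)} = 33 - 0 = 33 + 0 = 33$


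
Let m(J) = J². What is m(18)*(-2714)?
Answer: -879336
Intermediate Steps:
m(18)*(-2714) = 18²*(-2714) = 324*(-2714) = -879336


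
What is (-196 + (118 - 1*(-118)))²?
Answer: 1600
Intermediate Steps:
(-196 + (118 - 1*(-118)))² = (-196 + (118 + 118))² = (-196 + 236)² = 40² = 1600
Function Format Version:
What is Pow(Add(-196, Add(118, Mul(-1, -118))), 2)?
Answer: 1600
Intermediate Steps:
Pow(Add(-196, Add(118, Mul(-1, -118))), 2) = Pow(Add(-196, Add(118, 118)), 2) = Pow(Add(-196, 236), 2) = Pow(40, 2) = 1600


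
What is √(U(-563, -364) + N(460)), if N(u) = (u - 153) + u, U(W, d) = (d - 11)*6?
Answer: I*√1483 ≈ 38.51*I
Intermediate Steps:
U(W, d) = -66 + 6*d (U(W, d) = (-11 + d)*6 = -66 + 6*d)
N(u) = -153 + 2*u (N(u) = (-153 + u) + u = -153 + 2*u)
√(U(-563, -364) + N(460)) = √((-66 + 6*(-364)) + (-153 + 2*460)) = √((-66 - 2184) + (-153 + 920)) = √(-2250 + 767) = √(-1483) = I*√1483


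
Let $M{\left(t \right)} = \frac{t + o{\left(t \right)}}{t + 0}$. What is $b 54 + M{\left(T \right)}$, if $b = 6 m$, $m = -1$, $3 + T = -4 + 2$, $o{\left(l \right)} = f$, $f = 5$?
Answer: $-324$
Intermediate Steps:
$o{\left(l \right)} = 5$
$T = -5$ ($T = -3 + \left(-4 + 2\right) = -3 - 2 = -5$)
$b = -6$ ($b = 6 \left(-1\right) = -6$)
$M{\left(t \right)} = \frac{5 + t}{t}$ ($M{\left(t \right)} = \frac{t + 5}{t + 0} = \frac{5 + t}{t}$)
$b 54 + M{\left(T \right)} = \left(-6\right) 54 + \frac{5 - 5}{-5} = -324 - 0 = -324 + 0 = -324$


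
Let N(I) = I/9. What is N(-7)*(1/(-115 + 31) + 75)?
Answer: -6299/108 ≈ -58.324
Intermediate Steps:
N(I) = I/9 (N(I) = I*(⅑) = I/9)
N(-7)*(1/(-115 + 31) + 75) = ((⅑)*(-7))*(1/(-115 + 31) + 75) = -7*(1/(-84) + 75)/9 = -7*(-1/84 + 75)/9 = -7/9*6299/84 = -6299/108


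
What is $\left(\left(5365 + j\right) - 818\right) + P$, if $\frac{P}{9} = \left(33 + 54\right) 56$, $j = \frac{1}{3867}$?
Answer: $\frac{187143466}{3867} \approx 48395.0$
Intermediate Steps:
$j = \frac{1}{3867} \approx 0.0002586$
$P = 43848$ ($P = 9 \left(33 + 54\right) 56 = 9 \cdot 87 \cdot 56 = 9 \cdot 4872 = 43848$)
$\left(\left(5365 + j\right) - 818\right) + P = \left(\left(5365 + \frac{1}{3867}\right) - 818\right) + 43848 = \left(\frac{20746456}{3867} - 818\right) + 43848 = \frac{17583250}{3867} + 43848 = \frac{187143466}{3867}$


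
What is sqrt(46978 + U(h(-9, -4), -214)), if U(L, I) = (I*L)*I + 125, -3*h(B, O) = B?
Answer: 3*sqrt(20499) ≈ 429.52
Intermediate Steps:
h(B, O) = -B/3
U(L, I) = 125 + L*I**2 (U(L, I) = L*I**2 + 125 = 125 + L*I**2)
sqrt(46978 + U(h(-9, -4), -214)) = sqrt(46978 + (125 - 1/3*(-9)*(-214)**2)) = sqrt(46978 + (125 + 3*45796)) = sqrt(46978 + (125 + 137388)) = sqrt(46978 + 137513) = sqrt(184491) = 3*sqrt(20499)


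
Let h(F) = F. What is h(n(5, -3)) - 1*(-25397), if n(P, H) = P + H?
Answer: 25399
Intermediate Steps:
n(P, H) = H + P
h(n(5, -3)) - 1*(-25397) = (-3 + 5) - 1*(-25397) = 2 + 25397 = 25399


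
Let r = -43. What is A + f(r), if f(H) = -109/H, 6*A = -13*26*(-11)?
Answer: 80264/129 ≈ 622.20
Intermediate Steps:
A = 1859/3 (A = (-13*26*(-11))/6 = (-338*(-11))/6 = (⅙)*3718 = 1859/3 ≈ 619.67)
A + f(r) = 1859/3 - 109/(-43) = 1859/3 - 109*(-1/43) = 1859/3 + 109/43 = 80264/129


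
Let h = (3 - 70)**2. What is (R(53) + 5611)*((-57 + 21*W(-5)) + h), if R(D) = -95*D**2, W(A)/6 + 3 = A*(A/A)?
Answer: -894499456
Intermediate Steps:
W(A) = -18 + 6*A (W(A) = -18 + 6*(A*(A/A)) = -18 + 6*(A*1) = -18 + 6*A)
h = 4489 (h = (-67)**2 = 4489)
(R(53) + 5611)*((-57 + 21*W(-5)) + h) = (-95*53**2 + 5611)*((-57 + 21*(-18 + 6*(-5))) + 4489) = (-95*2809 + 5611)*((-57 + 21*(-18 - 30)) + 4489) = (-266855 + 5611)*((-57 + 21*(-48)) + 4489) = -261244*((-57 - 1008) + 4489) = -261244*(-1065 + 4489) = -261244*3424 = -894499456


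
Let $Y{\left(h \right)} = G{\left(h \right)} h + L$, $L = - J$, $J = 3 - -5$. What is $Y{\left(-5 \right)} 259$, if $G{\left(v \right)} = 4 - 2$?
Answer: $-4662$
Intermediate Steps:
$J = 8$ ($J = 3 + 5 = 8$)
$G{\left(v \right)} = 2$ ($G{\left(v \right)} = 4 - 2 = 2$)
$L = -8$ ($L = \left(-1\right) 8 = -8$)
$Y{\left(h \right)} = -8 + 2 h$ ($Y{\left(h \right)} = 2 h - 8 = -8 + 2 h$)
$Y{\left(-5 \right)} 259 = \left(-8 + 2 \left(-5\right)\right) 259 = \left(-8 - 10\right) 259 = \left(-18\right) 259 = -4662$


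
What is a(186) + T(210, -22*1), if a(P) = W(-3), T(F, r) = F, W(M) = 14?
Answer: 224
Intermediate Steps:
a(P) = 14
a(186) + T(210, -22*1) = 14 + 210 = 224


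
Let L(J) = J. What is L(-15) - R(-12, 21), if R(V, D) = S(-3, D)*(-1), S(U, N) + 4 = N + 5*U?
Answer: -13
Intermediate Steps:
S(U, N) = -4 + N + 5*U (S(U, N) = -4 + (N + 5*U) = -4 + N + 5*U)
R(V, D) = 19 - D (R(V, D) = (-4 + D + 5*(-3))*(-1) = (-4 + D - 15)*(-1) = (-19 + D)*(-1) = 19 - D)
L(-15) - R(-12, 21) = -15 - (19 - 1*21) = -15 - (19 - 21) = -15 - 1*(-2) = -15 + 2 = -13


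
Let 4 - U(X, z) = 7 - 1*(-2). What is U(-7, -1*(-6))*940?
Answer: -4700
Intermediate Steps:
U(X, z) = -5 (U(X, z) = 4 - (7 - 1*(-2)) = 4 - (7 + 2) = 4 - 1*9 = 4 - 9 = -5)
U(-7, -1*(-6))*940 = -5*940 = -4700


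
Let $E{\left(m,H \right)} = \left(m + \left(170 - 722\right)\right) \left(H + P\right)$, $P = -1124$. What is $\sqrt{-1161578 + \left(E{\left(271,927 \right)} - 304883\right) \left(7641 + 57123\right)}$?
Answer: $i \sqrt{16161463442} \approx 1.2713 \cdot 10^{5} i$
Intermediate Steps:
$E{\left(m,H \right)} = \left(-1124 + H\right) \left(-552 + m\right)$ ($E{\left(m,H \right)} = \left(m + \left(170 - 722\right)\right) \left(H - 1124\right) = \left(m + \left(170 - 722\right)\right) \left(-1124 + H\right) = \left(m - 552\right) \left(-1124 + H\right) = \left(-552 + m\right) \left(-1124 + H\right) = \left(-1124 + H\right) \left(-552 + m\right)$)
$\sqrt{-1161578 + \left(E{\left(271,927 \right)} - 304883\right) \left(7641 + 57123\right)} = \sqrt{-1161578 + \left(\left(620448 - 304604 - 511704 + 927 \cdot 271\right) - 304883\right) \left(7641 + 57123\right)} = \sqrt{-1161578 + \left(\left(620448 - 304604 - 511704 + 251217\right) - 304883\right) 64764} = \sqrt{-1161578 + \left(55357 - 304883\right) 64764} = \sqrt{-1161578 - 16160301864} = \sqrt{-16161463442} = i \sqrt{16161463442}$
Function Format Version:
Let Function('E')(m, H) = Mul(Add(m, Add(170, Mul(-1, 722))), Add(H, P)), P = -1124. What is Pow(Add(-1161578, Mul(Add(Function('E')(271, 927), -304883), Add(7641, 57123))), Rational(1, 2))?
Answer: Mul(I, Pow(16161463442, Rational(1, 2))) ≈ Mul(1.2713e+5, I)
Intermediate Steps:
Function('E')(m, H) = Mul(Add(-1124, H), Add(-552, m)) (Function('E')(m, H) = Mul(Add(m, Add(170, Mul(-1, 722))), Add(H, -1124)) = Mul(Add(m, Add(170, -722)), Add(-1124, H)) = Mul(Add(m, -552), Add(-1124, H)) = Mul(Add(-552, m), Add(-1124, H)) = Mul(Add(-1124, H), Add(-552, m)))
Pow(Add(-1161578, Mul(Add(Function('E')(271, 927), -304883), Add(7641, 57123))), Rational(1, 2)) = Pow(Add(-1161578, Mul(Add(Add(620448, Mul(-1124, 271), Mul(-552, 927), Mul(927, 271)), -304883), Add(7641, 57123))), Rational(1, 2)) = Pow(Add(-1161578, Mul(Add(Add(620448, -304604, -511704, 251217), -304883), 64764)), Rational(1, 2)) = Pow(Add(-1161578, Mul(Add(55357, -304883), 64764)), Rational(1, 2)) = Pow(Add(-1161578, Mul(-249526, 64764)), Rational(1, 2)) = Pow(Add(-1161578, -16160301864), Rational(1, 2)) = Pow(-16161463442, Rational(1, 2)) = Mul(I, Pow(16161463442, Rational(1, 2)))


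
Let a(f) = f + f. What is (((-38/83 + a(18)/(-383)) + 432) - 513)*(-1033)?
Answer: 2678001883/31789 ≈ 84243.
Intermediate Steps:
a(f) = 2*f
(((-38/83 + a(18)/(-383)) + 432) - 513)*(-1033) = (((-38/83 + (2*18)/(-383)) + 432) - 513)*(-1033) = (((-38*1/83 + 36*(-1/383)) + 432) - 513)*(-1033) = (((-38/83 - 36/383) + 432) - 513)*(-1033) = ((-17542/31789 + 432) - 513)*(-1033) = (13715306/31789 - 513)*(-1033) = -2592451/31789*(-1033) = 2678001883/31789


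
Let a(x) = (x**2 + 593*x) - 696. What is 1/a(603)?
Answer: 1/720492 ≈ 1.3879e-6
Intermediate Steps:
a(x) = -696 + x**2 + 593*x
1/a(603) = 1/(-696 + 603**2 + 593*603) = 1/(-696 + 363609 + 357579) = 1/720492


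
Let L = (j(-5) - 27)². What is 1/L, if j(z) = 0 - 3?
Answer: 1/900 ≈ 0.0011111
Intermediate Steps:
j(z) = -3
L = 900 (L = (-3 - 27)² = (-30)² = 900)
1/L = 1/900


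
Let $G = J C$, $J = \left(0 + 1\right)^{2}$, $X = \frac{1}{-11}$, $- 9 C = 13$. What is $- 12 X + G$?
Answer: $- \frac{35}{99} \approx -0.35354$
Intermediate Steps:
$C = - \frac{13}{9}$ ($C = \left(- \frac{1}{9}\right) 13 = - \frac{13}{9} \approx -1.4444$)
$X = - \frac{1}{11} \approx -0.090909$
$J = 1$ ($J = 1^{2} = 1$)
$G = - \frac{13}{9}$ ($G = 1 \left(- \frac{13}{9}\right) = - \frac{13}{9} \approx -1.4444$)
$- 12 X + G = \left(-12\right) \left(- \frac{1}{11}\right) - \frac{13}{9} = \frac{12}{11} - \frac{13}{9} = - \frac{35}{99}$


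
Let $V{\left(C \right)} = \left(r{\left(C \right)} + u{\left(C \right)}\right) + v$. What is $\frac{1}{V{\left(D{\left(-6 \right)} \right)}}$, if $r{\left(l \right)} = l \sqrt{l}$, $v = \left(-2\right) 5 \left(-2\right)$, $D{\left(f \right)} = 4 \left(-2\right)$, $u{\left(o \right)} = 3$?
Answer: $\frac{23}{1041} + \frac{16 i \sqrt{2}}{1041} \approx 0.022094 + 0.021736 i$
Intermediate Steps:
$D{\left(f \right)} = -8$
$v = 20$ ($v = \left(-10\right) \left(-2\right) = 20$)
$r{\left(l \right)} = l^{\frac{3}{2}}$
$V{\left(C \right)} = 23 + C^{\frac{3}{2}}$ ($V{\left(C \right)} = \left(C^{\frac{3}{2}} + 3\right) + 20 = \left(3 + C^{\frac{3}{2}}\right) + 20 = 23 + C^{\frac{3}{2}}$)
$\frac{1}{V{\left(D{\left(-6 \right)} \right)}} = \frac{1}{23 + \left(-8\right)^{\frac{3}{2}}} = \frac{1}{23 - 16 i \sqrt{2}}$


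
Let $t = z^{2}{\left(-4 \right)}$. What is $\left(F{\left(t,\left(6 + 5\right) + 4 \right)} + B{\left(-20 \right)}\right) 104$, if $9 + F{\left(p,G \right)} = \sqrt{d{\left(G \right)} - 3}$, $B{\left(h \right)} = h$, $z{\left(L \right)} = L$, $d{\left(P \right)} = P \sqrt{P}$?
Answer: $-3016 + 104 \sqrt{-3 + 15 \sqrt{15}} \approx -2244.1$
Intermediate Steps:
$d{\left(P \right)} = P^{\frac{3}{2}}$
$t = 16$ ($t = \left(-4\right)^{2} = 16$)
$F{\left(p,G \right)} = -9 + \sqrt{-3 + G^{\frac{3}{2}}}$ ($F{\left(p,G \right)} = -9 + \sqrt{G^{\frac{3}{2}} - 3} = -9 + \sqrt{-3 + G^{\frac{3}{2}}}$)
$\left(F{\left(t,\left(6 + 5\right) + 4 \right)} + B{\left(-20 \right)}\right) 104 = \left(\left(-9 + \sqrt{-3 + \left(\left(6 + 5\right) + 4\right)^{\frac{3}{2}}}\right) - 20\right) 104 = \left(\left(-9 + \sqrt{-3 + \left(11 + 4\right)^{\frac{3}{2}}}\right) - 20\right) 104 = \left(\left(-9 + \sqrt{-3 + 15^{\frac{3}{2}}}\right) - 20\right) 104 = \left(\left(-9 + \sqrt{-3 + 15 \sqrt{15}}\right) - 20\right) 104 = \left(-29 + \sqrt{-3 + 15 \sqrt{15}}\right) 104 = -3016 + 104 \sqrt{-3 + 15 \sqrt{15}}$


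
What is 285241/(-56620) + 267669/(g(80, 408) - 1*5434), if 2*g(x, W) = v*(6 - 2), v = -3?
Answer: -835356491/15400640 ≈ -54.242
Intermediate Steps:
g(x, W) = -6 (g(x, W) = (-3*(6 - 2))/2 = (-3*4)/2 = (½)*(-12) = -6)
285241/(-56620) + 267669/(g(80, 408) - 1*5434) = 285241/(-56620) + 267669/(-6 - 1*5434) = 285241*(-1/56620) + 267669/(-6 - 5434) = -285241/56620 + 267669/(-5440) = -285241/56620 + 267669*(-1/5440) = -285241/56620 - 267669/5440 = -835356491/15400640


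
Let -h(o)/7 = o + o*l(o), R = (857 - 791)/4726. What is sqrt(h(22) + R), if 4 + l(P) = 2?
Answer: sqrt(859978405)/2363 ≈ 12.410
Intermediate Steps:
l(P) = -2 (l(P) = -4 + 2 = -2)
R = 33/2363 (R = 66*(1/4726) = 33/2363 ≈ 0.013965)
h(o) = 7*o (h(o) = -7*(o + o*(-2)) = -7*(o - 2*o) = -(-7)*o = 7*o)
sqrt(h(22) + R) = sqrt(7*22 + 33/2363) = sqrt(154 + 33/2363) = sqrt(363935/2363) = sqrt(859978405)/2363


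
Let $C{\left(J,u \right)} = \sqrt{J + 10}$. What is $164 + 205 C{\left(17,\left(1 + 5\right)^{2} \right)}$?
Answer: $164 + 615 \sqrt{3} \approx 1229.2$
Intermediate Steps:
$C{\left(J,u \right)} = \sqrt{10 + J}$
$164 + 205 C{\left(17,\left(1 + 5\right)^{2} \right)} = 164 + 205 \sqrt{10 + 17} = 164 + 205 \sqrt{27} = 164 + 205 \cdot 3 \sqrt{3} = 164 + 615 \sqrt{3}$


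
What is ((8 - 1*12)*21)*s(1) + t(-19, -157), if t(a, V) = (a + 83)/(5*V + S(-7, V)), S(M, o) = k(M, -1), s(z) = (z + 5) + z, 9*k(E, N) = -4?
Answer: -4157148/7069 ≈ -588.08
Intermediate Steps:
k(E, N) = -4/9 (k(E, N) = (1/9)*(-4) = -4/9)
s(z) = 5 + 2*z (s(z) = (5 + z) + z = 5 + 2*z)
S(M, o) = -4/9
t(a, V) = (83 + a)/(-4/9 + 5*V) (t(a, V) = (a + 83)/(5*V - 4/9) = (83 + a)/(-4/9 + 5*V))
((8 - 1*12)*21)*s(1) + t(-19, -157) = ((8 - 1*12)*21)*(5 + 2*1) + 9*(83 - 19)/(-4 + 45*(-157)) = ((8 - 12)*21)*(5 + 2) + 9*64/(-4 - 7065) = -4*21*7 + 9*64/(-7069) = -84*7 + 9*(-1/7069)*64 = -588 - 576/7069 = -4157148/7069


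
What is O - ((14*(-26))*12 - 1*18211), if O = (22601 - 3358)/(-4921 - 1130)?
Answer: 136606286/6051 ≈ 22576.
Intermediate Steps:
O = -19243/6051 (O = 19243/(-6051) = 19243*(-1/6051) = -19243/6051 ≈ -3.1801)
O - ((14*(-26))*12 - 1*18211) = -19243/6051 - ((14*(-26))*12 - 1*18211) = -19243/6051 - (-364*12 - 18211) = -19243/6051 - (-4368 - 18211) = -19243/6051 - 1*(-22579) = -19243/6051 + 22579 = 136606286/6051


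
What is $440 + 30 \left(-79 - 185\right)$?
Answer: $-7480$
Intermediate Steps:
$440 + 30 \left(-79 - 185\right) = 440 + 30 \left(-264\right) = 440 - 7920 = -7480$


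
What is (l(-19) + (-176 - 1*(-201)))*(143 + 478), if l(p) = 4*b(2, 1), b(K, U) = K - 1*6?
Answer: 5589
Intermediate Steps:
b(K, U) = -6 + K (b(K, U) = K - 6 = -6 + K)
l(p) = -16 (l(p) = 4*(-6 + 2) = 4*(-4) = -16)
(l(-19) + (-176 - 1*(-201)))*(143 + 478) = (-16 + (-176 - 1*(-201)))*(143 + 478) = (-16 + (-176 + 201))*621 = (-16 + 25)*621 = 9*621 = 5589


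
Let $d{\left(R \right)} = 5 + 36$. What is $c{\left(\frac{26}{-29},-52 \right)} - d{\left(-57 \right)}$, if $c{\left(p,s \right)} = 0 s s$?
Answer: $-41$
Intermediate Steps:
$c{\left(p,s \right)} = 0$ ($c{\left(p,s \right)} = 0 s = 0$)
$d{\left(R \right)} = 41$
$c{\left(\frac{26}{-29},-52 \right)} - d{\left(-57 \right)} = 0 - 41 = -41$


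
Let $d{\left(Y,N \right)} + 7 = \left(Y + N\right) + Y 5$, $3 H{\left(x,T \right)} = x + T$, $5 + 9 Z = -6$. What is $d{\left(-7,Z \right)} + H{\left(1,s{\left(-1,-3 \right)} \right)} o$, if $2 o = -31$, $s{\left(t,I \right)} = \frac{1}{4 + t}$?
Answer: $- \frac{514}{9} \approx -57.111$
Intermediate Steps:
$Z = - \frac{11}{9}$ ($Z = - \frac{5}{9} + \frac{1}{9} \left(-6\right) = - \frac{5}{9} - \frac{2}{3} = - \frac{11}{9} \approx -1.2222$)
$H{\left(x,T \right)} = \frac{T}{3} + \frac{x}{3}$ ($H{\left(x,T \right)} = \frac{x + T}{3} = \frac{T + x}{3} = \frac{T}{3} + \frac{x}{3}$)
$o = - \frac{31}{2}$ ($o = \frac{1}{2} \left(-31\right) = - \frac{31}{2} \approx -15.5$)
$d{\left(Y,N \right)} = -7 + N + 6 Y$ ($d{\left(Y,N \right)} = -7 + \left(\left(Y + N\right) + Y 5\right) = -7 + \left(\left(N + Y\right) + 5 Y\right) = -7 + \left(N + 6 Y\right) = -7 + N + 6 Y$)
$d{\left(-7,Z \right)} + H{\left(1,s{\left(-1,-3 \right)} \right)} o = \left(-7 - \frac{11}{9} + 6 \left(-7\right)\right) + \left(\frac{1}{3 \left(4 - 1\right)} + \frac{1}{3} \cdot 1\right) \left(- \frac{31}{2}\right) = \left(-7 - \frac{11}{9} - 42\right) + \left(\frac{1}{3 \cdot 3} + \frac{1}{3}\right) \left(- \frac{31}{2}\right) = - \frac{452}{9} + \left(\frac{1}{3} \cdot \frac{1}{3} + \frac{1}{3}\right) \left(- \frac{31}{2}\right) = - \frac{452}{9} + \left(\frac{1}{9} + \frac{1}{3}\right) \left(- \frac{31}{2}\right) = - \frac{452}{9} + \frac{4}{9} \left(- \frac{31}{2}\right) = - \frac{452}{9} - \frac{62}{9} = - \frac{514}{9}$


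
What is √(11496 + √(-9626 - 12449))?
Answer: √(11496 + 5*I*√883) ≈ 107.22 + 0.6928*I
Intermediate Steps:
√(11496 + √(-9626 - 12449)) = √(11496 + √(-22075)) = √(11496 + 5*I*√883)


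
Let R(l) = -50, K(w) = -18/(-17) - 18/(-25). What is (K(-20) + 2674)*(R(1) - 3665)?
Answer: -844944058/85 ≈ -9.9405e+6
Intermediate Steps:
K(w) = 756/425 (K(w) = -18*(-1/17) - 18*(-1/25) = 18/17 + 18/25 = 756/425)
(K(-20) + 2674)*(R(1) - 3665) = (756/425 + 2674)*(-50 - 3665) = (1137206/425)*(-3715) = -844944058/85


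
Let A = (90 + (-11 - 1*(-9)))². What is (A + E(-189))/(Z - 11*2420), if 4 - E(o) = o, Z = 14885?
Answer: -7937/11735 ≈ -0.67635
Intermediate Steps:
A = 7744 (A = (90 + (-11 + 9))² = (90 - 2)² = 88² = 7744)
E(o) = 4 - o
(A + E(-189))/(Z - 11*2420) = (7744 + (4 - 1*(-189)))/(14885 - 11*2420) = (7744 + (4 + 189))/(14885 - 26620) = (7744 + 193)/(-11735) = 7937*(-1/11735) = -7937/11735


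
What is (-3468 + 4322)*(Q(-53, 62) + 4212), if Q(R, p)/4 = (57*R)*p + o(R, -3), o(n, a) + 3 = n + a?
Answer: -636428128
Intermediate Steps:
o(n, a) = -3 + a + n (o(n, a) = -3 + (n + a) = -3 + (a + n) = -3 + a + n)
Q(R, p) = -24 + 4*R + 228*R*p (Q(R, p) = 4*((57*R)*p + (-3 - 3 + R)) = 4*(57*R*p + (-6 + R)) = 4*(-6 + R + 57*R*p) = -24 + 4*R + 228*R*p)
(-3468 + 4322)*(Q(-53, 62) + 4212) = (-3468 + 4322)*((-24 + 4*(-53) + 228*(-53)*62) + 4212) = 854*((-24 - 212 - 749208) + 4212) = 854*(-749444 + 4212) = 854*(-745232) = -636428128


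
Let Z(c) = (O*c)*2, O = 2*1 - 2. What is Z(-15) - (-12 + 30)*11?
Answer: -198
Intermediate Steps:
O = 0 (O = 2 - 2 = 0)
Z(c) = 0 (Z(c) = (0*c)*2 = 0*2 = 0)
Z(-15) - (-12 + 30)*11 = 0 - (-12 + 30)*11 = 0 - 18*11 = 0 - 1*198 = 0 - 198 = -198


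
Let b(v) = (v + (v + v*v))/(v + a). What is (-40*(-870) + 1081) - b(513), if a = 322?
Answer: 5939288/167 ≈ 35565.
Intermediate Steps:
b(v) = (v**2 + 2*v)/(322 + v) (b(v) = (v + (v + v*v))/(v + 322) = (v + (v + v**2))/(322 + v) = (v**2 + 2*v)/(322 + v))
(-40*(-870) + 1081) - b(513) = (-40*(-870) + 1081) - 513*(2 + 513)/(322 + 513) = (34800 + 1081) - 513*515/835 = 35881 - 513*515/835 = 35881 - 1*52839/167 = 35881 - 52839/167 = 5939288/167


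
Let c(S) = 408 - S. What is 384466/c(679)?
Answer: -384466/271 ≈ -1418.7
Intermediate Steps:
384466/c(679) = 384466/(408 - 1*679) = 384466/(408 - 679) = 384466/(-271) = 384466*(-1/271) = -384466/271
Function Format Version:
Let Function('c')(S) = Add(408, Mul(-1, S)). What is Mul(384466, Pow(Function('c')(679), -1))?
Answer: Rational(-384466, 271) ≈ -1418.7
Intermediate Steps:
Mul(384466, Pow(Function('c')(679), -1)) = Mul(384466, Pow(Add(408, Mul(-1, 679)), -1)) = Mul(384466, Pow(Add(408, -679), -1)) = Mul(384466, Pow(-271, -1)) = Mul(384466, Rational(-1, 271)) = Rational(-384466, 271)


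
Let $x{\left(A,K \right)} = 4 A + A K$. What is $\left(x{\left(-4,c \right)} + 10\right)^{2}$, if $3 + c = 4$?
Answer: $100$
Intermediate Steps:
$c = 1$ ($c = -3 + 4 = 1$)
$\left(x{\left(-4,c \right)} + 10\right)^{2} = \left(- 4 \left(4 + 1\right) + 10\right)^{2} = \left(\left(-4\right) 5 + 10\right)^{2} = \left(-20 + 10\right)^{2} = \left(-10\right)^{2} = 100$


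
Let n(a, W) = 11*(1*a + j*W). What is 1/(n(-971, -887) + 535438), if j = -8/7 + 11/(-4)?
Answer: 28/15756709 ≈ 1.7770e-6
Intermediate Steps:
j = -109/28 (j = -8*⅐ + 11*(-¼) = -8/7 - 11/4 = -109/28 ≈ -3.8929)
n(a, W) = 11*a - 1199*W/28 (n(a, W) = 11*(1*a - 109*W/28) = 11*(a - 109*W/28) = 11*a - 1199*W/28)
1/(n(-971, -887) + 535438) = 1/((11*(-971) - 1199/28*(-887)) + 535438) = 1/((-10681 + 1063513/28) + 535438) = 1/(764445/28 + 535438) = 1/(15756709/28) = 28/15756709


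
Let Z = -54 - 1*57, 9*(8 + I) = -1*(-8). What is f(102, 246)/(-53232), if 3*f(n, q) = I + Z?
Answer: 1063/1437264 ≈ 0.00073960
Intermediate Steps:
I = -64/9 (I = -8 + (-1*(-8))/9 = -8 + (1/9)*8 = -8 + 8/9 = -64/9 ≈ -7.1111)
Z = -111 (Z = -54 - 57 = -111)
f(n, q) = -1063/27 (f(n, q) = (-64/9 - 111)/3 = (1/3)*(-1063/9) = -1063/27)
f(102, 246)/(-53232) = -1063/27/(-53232) = -1063/27*(-1/53232) = 1063/1437264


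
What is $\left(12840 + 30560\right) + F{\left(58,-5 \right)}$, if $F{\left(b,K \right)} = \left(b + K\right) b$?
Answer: $46474$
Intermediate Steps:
$F{\left(b,K \right)} = b \left(K + b\right)$ ($F{\left(b,K \right)} = \left(K + b\right) b = b \left(K + b\right)$)
$\left(12840 + 30560\right) + F{\left(58,-5 \right)} = \left(12840 + 30560\right) + 58 \left(-5 + 58\right) = 43400 + 58 \cdot 53 = 43400 + 3074 = 46474$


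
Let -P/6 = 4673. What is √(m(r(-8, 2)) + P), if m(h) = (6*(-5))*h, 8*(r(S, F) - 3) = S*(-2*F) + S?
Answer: I*√28218 ≈ 167.98*I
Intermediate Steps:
P = -28038 (P = -6*4673 = -28038)
r(S, F) = 3 + S/8 - F*S/4 (r(S, F) = 3 + (S*(-2*F) + S)/8 = 3 + (-2*F*S + S)/8 = 3 + (S - 2*F*S)/8 = 3 + (S/8 - F*S/4) = 3 + S/8 - F*S/4)
m(h) = -30*h
√(m(r(-8, 2)) + P) = √(-30*(3 + (⅛)*(-8) - ¼*2*(-8)) - 28038) = √(-30*(3 - 1 + 4) - 28038) = √(-30*6 - 28038) = √(-180 - 28038) = √(-28218) = I*√28218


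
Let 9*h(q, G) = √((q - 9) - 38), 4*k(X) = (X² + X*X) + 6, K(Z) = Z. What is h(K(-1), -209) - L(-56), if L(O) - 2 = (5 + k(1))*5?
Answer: -37 + 4*I*√3/9 ≈ -37.0 + 0.7698*I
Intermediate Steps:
k(X) = 3/2 + X²/2 (k(X) = ((X² + X*X) + 6)/4 = ((X² + X²) + 6)/4 = (2*X² + 6)/4 = (6 + 2*X²)/4 = 3/2 + X²/2)
L(O) = 37 (L(O) = 2 + (5 + (3/2 + (½)*1²))*5 = 2 + (5 + (3/2 + (½)*1))*5 = 2 + (5 + (3/2 + ½))*5 = 2 + (5 + 2)*5 = 2 + 7*5 = 2 + 35 = 37)
h(q, G) = √(-47 + q)/9 (h(q, G) = √((q - 9) - 38)/9 = √((-9 + q) - 38)/9 = √(-47 + q)/9)
h(K(-1), -209) - L(-56) = √(-47 - 1)/9 - 1*37 = √(-48)/9 - 37 = (4*I*√3)/9 - 37 = 4*I*√3/9 - 37 = -37 + 4*I*√3/9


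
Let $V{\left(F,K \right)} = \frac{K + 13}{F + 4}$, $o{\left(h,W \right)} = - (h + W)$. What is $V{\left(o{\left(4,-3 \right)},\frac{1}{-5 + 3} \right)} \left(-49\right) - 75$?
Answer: $- \frac{1675}{6} \approx -279.17$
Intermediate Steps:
$o{\left(h,W \right)} = - W - h$ ($o{\left(h,W \right)} = - (W + h) = - W - h$)
$V{\left(F,K \right)} = \frac{13 + K}{4 + F}$
$V{\left(o{\left(4,-3 \right)},\frac{1}{-5 + 3} \right)} \left(-49\right) - 75 = \frac{13 + \frac{1}{-5 + 3}}{4 - 1} \left(-49\right) - 75 = \frac{13 + \frac{1}{-2}}{4 + \left(3 - 4\right)} \left(-49\right) - 75 = \frac{13 - \frac{1}{2}}{4 - 1} \left(-49\right) - 75 = \frac{1}{3} \cdot \frac{25}{2} \left(-49\right) - 75 = \frac{25}{6} \left(-49\right) - 75 = - \frac{1225}{6} - 75 = - \frac{1675}{6}$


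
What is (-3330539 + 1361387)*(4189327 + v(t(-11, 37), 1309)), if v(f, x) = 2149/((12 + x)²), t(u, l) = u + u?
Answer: -14395578993547456512/1745041 ≈ -8.2494e+12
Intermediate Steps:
t(u, l) = 2*u
v(f, x) = 2149/(12 + x)²
(-3330539 + 1361387)*(4189327 + v(t(-11, 37), 1309)) = (-3330539 + 1361387)*(4189327 + 2149/(12 + 1309)²) = -1969152*(4189327 + 2149/1321²) = -1969152*(4189327 + 2149*(1/1745041)) = -1969152*(4189327 + 2149/1745041) = -1969152*7310547379556/1745041 = -14395578993547456512/1745041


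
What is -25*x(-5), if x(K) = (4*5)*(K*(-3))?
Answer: -7500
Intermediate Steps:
x(K) = -60*K (x(K) = 20*(-3*K) = -60*K)
-25*x(-5) = -(-1500)*(-5) = -25*300 = -7500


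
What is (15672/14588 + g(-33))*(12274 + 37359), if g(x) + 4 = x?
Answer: -6502965293/3647 ≈ -1.7831e+6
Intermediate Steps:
g(x) = -4 + x
(15672/14588 + g(-33))*(12274 + 37359) = (15672/14588 + (-4 - 33))*(12274 + 37359) = (15672*(1/14588) - 37)*49633 = (3918/3647 - 37)*49633 = -131021/3647*49633 = -6502965293/3647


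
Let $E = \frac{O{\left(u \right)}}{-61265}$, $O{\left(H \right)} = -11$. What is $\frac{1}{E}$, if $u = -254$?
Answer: $\frac{61265}{11} \approx 5569.5$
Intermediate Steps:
$E = \frac{11}{61265}$ ($E = - \frac{11}{-61265} = \left(-11\right) \left(- \frac{1}{61265}\right) = \frac{11}{61265} \approx 0.00017955$)
$\frac{1}{E} = \frac{1}{\frac{11}{61265}} = \frac{61265}{11}$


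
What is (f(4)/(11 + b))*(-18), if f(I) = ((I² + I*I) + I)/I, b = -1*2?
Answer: -18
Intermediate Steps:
b = -2
f(I) = (I + 2*I²)/I (f(I) = ((I² + I²) + I)/I = (2*I² + I)/I = (I + 2*I²)/I)
(f(4)/(11 + b))*(-18) = ((1 + 2*4)/(11 - 2))*(-18) = ((1 + 8)/9)*(-18) = ((⅑)*9)*(-18) = 1*(-18) = -18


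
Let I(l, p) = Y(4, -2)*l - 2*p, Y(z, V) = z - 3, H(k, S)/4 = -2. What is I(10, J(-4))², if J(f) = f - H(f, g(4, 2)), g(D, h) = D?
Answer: 4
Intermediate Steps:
H(k, S) = -8 (H(k, S) = 4*(-2) = -8)
Y(z, V) = -3 + z
J(f) = 8 + f (J(f) = f - 1*(-8) = f + 8 = 8 + f)
I(l, p) = l - 2*p (I(l, p) = (-3 + 4)*l - 2*p = 1*l - 2*p = l - 2*p)
I(10, J(-4))² = (10 - 2*(8 - 4))² = (10 - 2*4)² = (10 - 8)² = 2² = 4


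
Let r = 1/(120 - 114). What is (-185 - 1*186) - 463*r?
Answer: -2689/6 ≈ -448.17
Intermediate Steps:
r = ⅙ (r = 1/6 = ⅙ ≈ 0.16667)
(-185 - 1*186) - 463*r = (-185 - 1*186) - 463*⅙ = (-185 - 186) - 463/6 = -371 - 463/6 = -2689/6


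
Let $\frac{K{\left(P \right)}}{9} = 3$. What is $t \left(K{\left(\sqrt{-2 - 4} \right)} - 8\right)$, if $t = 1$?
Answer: $19$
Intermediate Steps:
$K{\left(P \right)} = 27$ ($K{\left(P \right)} = 9 \cdot 3 = 27$)
$t \left(K{\left(\sqrt{-2 - 4} \right)} - 8\right) = 1 \left(27 - 8\right) = 1 \cdot 19 = 19$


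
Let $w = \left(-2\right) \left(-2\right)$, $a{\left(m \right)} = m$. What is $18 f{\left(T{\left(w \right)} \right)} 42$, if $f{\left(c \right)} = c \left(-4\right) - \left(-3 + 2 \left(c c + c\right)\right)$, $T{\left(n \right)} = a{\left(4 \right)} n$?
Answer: $-457380$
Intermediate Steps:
$w = 4$
$T{\left(n \right)} = 4 n$
$f{\left(c \right)} = 3 - 6 c - 2 c^{2}$ ($f{\left(c \right)} = - 4 c - \left(-3 + 2 \left(c^{2} + c\right)\right) = - 4 c - \left(-3 + 2 \left(c + c^{2}\right)\right) = - 4 c - \left(-3 + \left(2 c + 2 c^{2}\right)\right) = - 4 c - \left(-3 + 2 c + 2 c^{2}\right) = 3 - 6 c - 2 c^{2}$)
$18 f{\left(T{\left(w \right)} \right)} 42 = 18 \left(3 - 6 \cdot 4 \cdot 4 - 2 \left(4 \cdot 4\right)^{2}\right) 42 = 18 \left(3 - 96 - 2 \cdot 16^{2}\right) 42 = 18 \left(3 - 96 - 512\right) 42 = 18 \left(-605\right) 42 = \left(-10890\right) 42 = -457380$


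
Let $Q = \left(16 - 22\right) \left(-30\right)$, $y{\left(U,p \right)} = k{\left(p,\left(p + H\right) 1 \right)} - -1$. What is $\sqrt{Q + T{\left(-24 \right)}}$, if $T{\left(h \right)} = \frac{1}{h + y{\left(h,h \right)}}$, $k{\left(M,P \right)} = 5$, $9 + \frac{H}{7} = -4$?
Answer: $\frac{\sqrt{6478}}{6} \approx 13.414$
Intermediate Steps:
$H = -91$ ($H = -63 + 7 \left(-4\right) = -63 - 28 = -91$)
$y{\left(U,p \right)} = 6$ ($y{\left(U,p \right)} = 5 - -1 = 5 + 1 = 6$)
$T{\left(h \right)} = \frac{1}{6 + h}$ ($T{\left(h \right)} = \frac{1}{h + 6} = \frac{1}{6 + h}$)
$Q = 180$ ($Q = \left(-6\right) \left(-30\right) = 180$)
$\sqrt{Q + T{\left(-24 \right)}} = \sqrt{180 + \frac{1}{6 - 24}} = \sqrt{180 + \frac{1}{-18}} = \sqrt{180 - \frac{1}{18}} = \sqrt{\frac{3239}{18}} = \frac{\sqrt{6478}}{6}$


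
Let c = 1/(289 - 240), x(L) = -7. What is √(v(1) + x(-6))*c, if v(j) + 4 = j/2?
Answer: I*√42/98 ≈ 0.06613*I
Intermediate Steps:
v(j) = -4 + j/2
c = 1/49 ≈ 0.020408
√(v(1) + x(-6))*c = √((-4 + (½)*1) - 7)*(1/49) = √((-4 + ½) - 7)*(1/49) = √(-7/2 - 7)*(1/49) = √(-21/2)*(1/49) = (I*√42/2)*(1/49) = I*√42/98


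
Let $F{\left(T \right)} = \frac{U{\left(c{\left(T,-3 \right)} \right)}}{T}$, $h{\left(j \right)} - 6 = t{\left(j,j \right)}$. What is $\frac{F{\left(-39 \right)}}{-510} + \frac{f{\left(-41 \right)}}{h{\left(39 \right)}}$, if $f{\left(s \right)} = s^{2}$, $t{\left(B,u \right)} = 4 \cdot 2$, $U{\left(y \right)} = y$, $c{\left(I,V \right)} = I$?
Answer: $\frac{214324}{1785} \approx 120.07$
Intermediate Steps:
$t{\left(B,u \right)} = 8$
$h{\left(j \right)} = 14$ ($h{\left(j \right)} = 6 + 8 = 14$)
$F{\left(T \right)} = 1$ ($F{\left(T \right)} = \frac{T}{T} = 1$)
$\frac{F{\left(-39 \right)}}{-510} + \frac{f{\left(-41 \right)}}{h{\left(39 \right)}} = 1 \frac{1}{-510} + \frac{\left(-41\right)^{2}}{14} = 1 \left(- \frac{1}{510}\right) + 1681 \cdot \frac{1}{14} = - \frac{1}{510} + \frac{1681}{14} = \frac{214324}{1785}$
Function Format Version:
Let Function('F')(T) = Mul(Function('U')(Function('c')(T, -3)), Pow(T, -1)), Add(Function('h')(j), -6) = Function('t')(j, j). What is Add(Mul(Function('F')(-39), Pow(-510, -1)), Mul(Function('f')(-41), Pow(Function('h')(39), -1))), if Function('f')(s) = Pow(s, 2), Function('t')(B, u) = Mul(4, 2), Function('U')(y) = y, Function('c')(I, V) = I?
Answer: Rational(214324, 1785) ≈ 120.07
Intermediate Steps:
Function('t')(B, u) = 8
Function('h')(j) = 14 (Function('h')(j) = Add(6, 8) = 14)
Function('F')(T) = 1 (Function('F')(T) = Mul(T, Pow(T, -1)) = 1)
Add(Mul(Function('F')(-39), Pow(-510, -1)), Mul(Function('f')(-41), Pow(Function('h')(39), -1))) = Add(Mul(1, Pow(-510, -1)), Mul(Pow(-41, 2), Pow(14, -1))) = Add(Mul(1, Rational(-1, 510)), Mul(1681, Rational(1, 14))) = Add(Rational(-1, 510), Rational(1681, 14)) = Rational(214324, 1785)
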